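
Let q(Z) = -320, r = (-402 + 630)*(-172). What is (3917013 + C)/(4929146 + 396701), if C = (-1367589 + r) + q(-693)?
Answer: 2509888/5325847 ≈ 0.47127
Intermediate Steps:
r = -39216 (r = 228*(-172) = -39216)
C = -1407125 (C = (-1367589 - 39216) - 320 = -1406805 - 320 = -1407125)
(3917013 + C)/(4929146 + 396701) = (3917013 - 1407125)/(4929146 + 396701) = 2509888/5325847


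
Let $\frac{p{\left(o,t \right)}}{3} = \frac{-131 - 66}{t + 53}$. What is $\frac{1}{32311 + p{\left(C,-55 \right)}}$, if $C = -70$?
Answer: $\frac{2}{65213} \approx 3.0669 \cdot 10^{-5}$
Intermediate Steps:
$p{\left(o,t \right)} = - \frac{591}{53 + t}$ ($p{\left(o,t \right)} = 3 \frac{-131 - 66}{t + 53} = 3 \left(- \frac{197}{53 + t}\right) = - \frac{591}{53 + t}$)
$\frac{1}{32311 + p{\left(C,-55 \right)}} = \frac{1}{32311 - \frac{591}{53 - 55}} = \frac{1}{32311 - \frac{591}{-2}} = \frac{1}{32311 - - \frac{591}{2}} = \frac{1}{32311 + \frac{591}{2}} = \frac{1}{\frac{65213}{2}} = \frac{2}{65213}$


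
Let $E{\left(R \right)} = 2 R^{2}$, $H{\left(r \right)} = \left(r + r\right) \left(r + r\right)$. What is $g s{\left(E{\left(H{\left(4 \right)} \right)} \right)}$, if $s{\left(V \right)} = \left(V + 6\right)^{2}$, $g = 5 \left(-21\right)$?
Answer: $-7056756420$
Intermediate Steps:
$g = -105$
$H{\left(r \right)} = 4 r^{2}$ ($H{\left(r \right)} = 2 r 2 r = 4 r^{2}$)
$s{\left(V \right)} = \left(6 + V\right)^{2}$
$g s{\left(E{\left(H{\left(4 \right)} \right)} \right)} = - 105 \left(6 + 2 \left(4 \cdot 4^{2}\right)^{2}\right)^{2} = - 105 \left(6 + 2 \left(4 \cdot 16\right)^{2}\right)^{2} = - 105 \left(6 + 2 \cdot 64^{2}\right)^{2} = - 105 \left(6 + 2 \cdot 4096\right)^{2} = - 105 \left(6 + 8192\right)^{2} = - 105 \cdot 8198^{2} = \left(-105\right) 67207204 = -7056756420$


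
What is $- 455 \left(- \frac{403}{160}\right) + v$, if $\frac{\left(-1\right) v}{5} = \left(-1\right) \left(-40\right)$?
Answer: $\frac{30273}{32} \approx 946.03$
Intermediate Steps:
$v = -200$ ($v = - 5 \left(\left(-1\right) \left(-40\right)\right) = \left(-5\right) 40 = -200$)
$- 455 \left(- \frac{403}{160}\right) + v = - 455 \left(- \frac{403}{160}\right) - 200 = - 455 \left(\left(-403\right) \frac{1}{160}\right) - 200 = \left(-455\right) \left(- \frac{403}{160}\right) - 200 = \frac{36673}{32} - 200 = \frac{30273}{32}$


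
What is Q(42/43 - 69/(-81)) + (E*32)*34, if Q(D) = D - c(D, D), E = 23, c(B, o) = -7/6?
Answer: 58112683/2322 ≈ 25027.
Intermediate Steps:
c(B, o) = -7/6 (c(B, o) = -7*⅙ = -7/6)
Q(D) = 7/6 + D (Q(D) = D - 1*(-7/6) = D + 7/6 = 7/6 + D)
Q(42/43 - 69/(-81)) + (E*32)*34 = (7/6 + (42/43 - 69/(-81))) + (23*32)*34 = (7/6 + (42*(1/43) - 69*(-1/81))) + 736*34 = (7/6 + (42/43 + 23/27)) + 25024 = (7/6 + 2123/1161) + 25024 = 6955/2322 + 25024 = 58112683/2322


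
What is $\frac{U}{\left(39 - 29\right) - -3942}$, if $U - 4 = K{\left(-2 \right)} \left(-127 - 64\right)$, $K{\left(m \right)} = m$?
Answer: $\frac{193}{1976} \approx 0.097672$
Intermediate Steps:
$U = 386$ ($U = 4 - 2 \left(-127 - 64\right) = 4 - -382 = 4 + 382 = 386$)
$\frac{U}{\left(39 - 29\right) - -3942} = \frac{386}{\left(39 - 29\right) - -3942} = \frac{386}{\left(39 - 29\right) + 3942} = \frac{386}{10 + 3942} = \frac{386}{3952} = 386 \cdot \frac{1}{3952} = \frac{193}{1976}$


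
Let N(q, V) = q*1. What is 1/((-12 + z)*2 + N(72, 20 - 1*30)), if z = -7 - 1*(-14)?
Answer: 1/62 ≈ 0.016129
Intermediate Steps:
N(q, V) = q
z = 7 (z = -7 + 14 = 7)
1/((-12 + z)*2 + N(72, 20 - 1*30)) = 1/((-12 + 7)*2 + 72) = 1/(-5*2 + 72) = 1/(-10 + 72) = 1/62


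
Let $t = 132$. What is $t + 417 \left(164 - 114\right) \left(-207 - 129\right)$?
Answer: $-7005468$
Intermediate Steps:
$t + 417 \left(164 - 114\right) \left(-207 - 129\right) = 132 + 417 \left(164 - 114\right) \left(-207 - 129\right) = 132 + 417 \cdot 50 \left(-336\right) = 132 + 417 \left(-16800\right) = 132 - 7005600 = -7005468$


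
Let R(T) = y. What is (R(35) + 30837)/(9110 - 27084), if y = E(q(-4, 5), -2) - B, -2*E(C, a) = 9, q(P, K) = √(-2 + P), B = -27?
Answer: -61719/35948 ≈ -1.7169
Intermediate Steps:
E(C, a) = -9/2 (E(C, a) = -½*9 = -9/2)
y = 45/2 (y = -9/2 - 1*(-27) = -9/2 + 27 = 45/2 ≈ 22.500)
R(T) = 45/2
(R(35) + 30837)/(9110 - 27084) = (45/2 + 30837)/(9110 - 27084) = (61719/2)/(-17974) = (61719/2)*(-1/17974) = -61719/35948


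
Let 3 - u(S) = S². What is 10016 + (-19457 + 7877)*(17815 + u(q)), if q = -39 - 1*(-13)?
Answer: -198494344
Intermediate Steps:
q = -26 (q = -39 + 13 = -26)
u(S) = 3 - S²
10016 + (-19457 + 7877)*(17815 + u(q)) = 10016 + (-19457 + 7877)*(17815 + (3 - 1*(-26)²)) = 10016 - 11580*(17815 + (3 - 1*676)) = 10016 - 11580*(17815 + (3 - 676)) = 10016 - 11580*(17815 - 673) = 10016 - 11580*17142 = 10016 - 198504360 = -198494344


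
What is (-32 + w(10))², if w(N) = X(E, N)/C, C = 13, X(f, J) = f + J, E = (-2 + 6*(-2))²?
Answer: 44100/169 ≈ 260.95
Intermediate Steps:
E = 196 (E = (-2 - 12)² = (-14)² = 196)
X(f, J) = J + f
w(N) = 196/13 + N/13 (w(N) = (N + 196)/13 = (196 + N)*(1/13) = 196/13 + N/13)
(-32 + w(10))² = (-32 + (196/13 + (1/13)*10))² = (-32 + (196/13 + 10/13))² = (-32 + 206/13)² = (-210/13)² = 44100/169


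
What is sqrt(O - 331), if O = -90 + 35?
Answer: I*sqrt(386) ≈ 19.647*I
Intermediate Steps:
O = -55
sqrt(O - 331) = sqrt(-55 - 331) = sqrt(-386) = I*sqrt(386)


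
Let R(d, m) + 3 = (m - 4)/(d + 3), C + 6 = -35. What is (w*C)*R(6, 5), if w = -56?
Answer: -59696/9 ≈ -6632.9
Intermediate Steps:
C = -41 (C = -6 - 35 = -41)
R(d, m) = -3 + (-4 + m)/(3 + d) (R(d, m) = -3 + (m - 4)/(d + 3) = -3 + (-4 + m)/(3 + d))
(w*C)*R(6, 5) = (-56*(-41))*((-13 + 5 - 3*6)/(3 + 6)) = 2296*((-13 + 5 - 18)/9) = 2296*((1/9)*(-26)) = 2296*(-26/9) = -59696/9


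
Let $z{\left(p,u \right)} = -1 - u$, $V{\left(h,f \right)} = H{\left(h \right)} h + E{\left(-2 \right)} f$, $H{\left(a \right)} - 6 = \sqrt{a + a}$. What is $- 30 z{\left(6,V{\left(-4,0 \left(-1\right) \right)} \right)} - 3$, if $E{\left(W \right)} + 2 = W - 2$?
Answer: $-693 - 240 i \sqrt{2} \approx -693.0 - 339.41 i$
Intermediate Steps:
$H{\left(a \right)} = 6 + \sqrt{2} \sqrt{a}$ ($H{\left(a \right)} = 6 + \sqrt{a + a} = 6 + \sqrt{2 a} = 6 + \sqrt{2} \sqrt{a}$)
$E{\left(W \right)} = -4 + W$ ($E{\left(W \right)} = -2 + \left(W - 2\right) = -2 + \left(-2 + W\right) = -4 + W$)
$V{\left(h,f \right)} = - 6 f + h \left(6 + \sqrt{2} \sqrt{h}\right)$ ($V{\left(h,f \right)} = \left(6 + \sqrt{2} \sqrt{h}\right) h + \left(-4 - 2\right) f = h \left(6 + \sqrt{2} \sqrt{h}\right) - 6 f = - 6 f + h \left(6 + \sqrt{2} \sqrt{h}\right)$)
$- 30 z{\left(6,V{\left(-4,0 \left(-1\right) \right)} \right)} - 3 = - 30 \left(-1 - \left(- 6 \cdot 0 \left(-1\right) - 4 \left(6 + \sqrt{2} \sqrt{-4}\right)\right)\right) - 3 = - 30 \left(-1 - \left(\left(-6\right) 0 - 4 \left(6 + \sqrt{2} \cdot 2 i\right)\right)\right) - 3 = - 30 \left(-1 - \left(0 - 4 \left(6 + 2 i \sqrt{2}\right)\right)\right) - 3 = - 30 \left(-1 - \left(0 - \left(24 + 8 i \sqrt{2}\right)\right)\right) - 3 = - 30 \left(-1 - \left(-24 - 8 i \sqrt{2}\right)\right) - 3 = - 30 \left(-1 + \left(24 + 8 i \sqrt{2}\right)\right) - 3 = - 30 \left(23 + 8 i \sqrt{2}\right) - 3 = \left(-690 - 240 i \sqrt{2}\right) - 3 = -693 - 240 i \sqrt{2}$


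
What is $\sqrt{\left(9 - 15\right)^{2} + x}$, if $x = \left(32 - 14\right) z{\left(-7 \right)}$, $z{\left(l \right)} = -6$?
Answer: $6 i \sqrt{2} \approx 8.4853 i$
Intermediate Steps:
$x = -108$ ($x = \left(32 - 14\right) \left(-6\right) = 18 \left(-6\right) = -108$)
$\sqrt{\left(9 - 15\right)^{2} + x} = \sqrt{\left(9 - 15\right)^{2} - 108} = \sqrt{\left(-6\right)^{2} - 108} = \sqrt{36 - 108} = \sqrt{-72} = 6 i \sqrt{2}$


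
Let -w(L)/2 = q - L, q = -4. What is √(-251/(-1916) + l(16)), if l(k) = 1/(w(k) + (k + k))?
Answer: √4787126/5748 ≈ 0.38065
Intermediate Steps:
w(L) = 8 + 2*L (w(L) = -2*(-4 - L) = 8 + 2*L)
l(k) = 1/(8 + 4*k) (l(k) = 1/((8 + 2*k) + (k + k)) = 1/((8 + 2*k) + 2*k) = 1/(8 + 4*k))
√(-251/(-1916) + l(16)) = √(-251/(-1916) + 1/(4*(2 + 16))) = √(-251*(-1/1916) + (¼)/18) = √(251/1916 + (¼)*(1/18)) = √(251/1916 + 1/72) = √(4997/34488) = √4787126/5748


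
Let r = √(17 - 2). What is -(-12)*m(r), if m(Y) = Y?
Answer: 12*√15 ≈ 46.476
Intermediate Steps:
r = √15 ≈ 3.8730
-(-12)*m(r) = -(-12)*√15 = 12*√15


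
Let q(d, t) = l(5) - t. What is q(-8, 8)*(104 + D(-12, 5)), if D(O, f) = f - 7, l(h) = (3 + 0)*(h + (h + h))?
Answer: 3774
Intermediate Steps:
l(h) = 9*h (l(h) = 3*(h + 2*h) = 3*(3*h) = 9*h)
D(O, f) = -7 + f
q(d, t) = 45 - t (q(d, t) = 9*5 - t = 45 - t)
q(-8, 8)*(104 + D(-12, 5)) = (45 - 1*8)*(104 + (-7 + 5)) = (45 - 8)*(104 - 2) = 37*102 = 3774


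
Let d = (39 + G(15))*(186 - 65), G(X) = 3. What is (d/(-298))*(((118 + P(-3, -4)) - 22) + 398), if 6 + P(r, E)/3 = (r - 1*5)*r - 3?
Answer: -1369599/149 ≈ -9191.9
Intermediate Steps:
P(r, E) = -27 + 3*r*(-5 + r) (P(r, E) = -18 + 3*((r - 1*5)*r - 3) = -18 + 3*((r - 5)*r - 3) = -18 + 3*((-5 + r)*r - 3) = -18 + 3*(r*(-5 + r) - 3) = -18 + 3*(-3 + r*(-5 + r)) = -18 + (-9 + 3*r*(-5 + r)) = -27 + 3*r*(-5 + r))
d = 5082 (d = (39 + 3)*(186 - 65) = 42*121 = 5082)
(d/(-298))*(((118 + P(-3, -4)) - 22) + 398) = (5082/(-298))*(((118 + (-27 - 15*(-3) + 3*(-3)²)) - 22) + 398) = (5082*(-1/298))*(((118 + (-27 + 45 + 3*9)) - 22) + 398) = -2541*(((118 + (-27 + 45 + 27)) - 22) + 398)/149 = -2541*(((118 + 45) - 22) + 398)/149 = -2541*((163 - 22) + 398)/149 = -2541*(141 + 398)/149 = -2541/149*539 = -1369599/149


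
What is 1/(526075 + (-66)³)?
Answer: 1/238579 ≈ 4.1915e-6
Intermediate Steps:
1/(526075 + (-66)³) = 1/(526075 - 287496) = 1/238579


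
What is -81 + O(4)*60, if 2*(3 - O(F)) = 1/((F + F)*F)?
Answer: 1569/16 ≈ 98.063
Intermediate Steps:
O(F) = 3 - 1/(4*F²) (O(F) = 3 - 1/(2*(F + F)*F) = 3 - 1/(2*(2*F)*F) = 3 - 1/(2*F)/(2*F) = 3 - 1/(4*F²))
-81 + O(4)*60 = -81 + (3 - ¼/4²)*60 = -81 + (3 - ¼*1/16)*60 = -81 + (3 - 1/64)*60 = -81 + (191/64)*60 = -81 + 2865/16 = 1569/16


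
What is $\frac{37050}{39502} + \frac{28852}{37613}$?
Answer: $\frac{1266636677}{742894363} \approx 1.705$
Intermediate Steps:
$\frac{37050}{39502} + \frac{28852}{37613} = 37050 \cdot \frac{1}{39502} + 28852 \cdot \frac{1}{37613} = \frac{18525}{19751} + \frac{28852}{37613} = \frac{1266636677}{742894363}$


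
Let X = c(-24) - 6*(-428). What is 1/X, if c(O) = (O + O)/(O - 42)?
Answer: 11/28256 ≈ 0.00038930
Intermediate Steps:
c(O) = 2*O/(-42 + O) (c(O) = (2*O)/(-42 + O) = 2*O/(-42 + O))
X = 28256/11 (X = 2*(-24)/(-42 - 24) - 6*(-428) = 2*(-24)/(-66) - 1*(-2568) = 2*(-24)*(-1/66) + 2568 = 8/11 + 2568 = 28256/11 ≈ 2568.7)
1/X = 1/(28256/11) = 11/28256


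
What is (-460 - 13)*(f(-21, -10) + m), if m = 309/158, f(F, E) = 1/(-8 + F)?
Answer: -4163819/4582 ≈ -908.73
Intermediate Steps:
m = 309/158 (m = 309*(1/158) = 309/158 ≈ 1.9557)
(-460 - 13)*(f(-21, -10) + m) = (-460 - 13)*(1/(-8 - 21) + 309/158) = -473*(1/(-29) + 309/158) = -473*(-1/29 + 309/158) = -473*8803/4582 = -4163819/4582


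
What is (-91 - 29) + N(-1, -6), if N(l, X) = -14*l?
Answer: -106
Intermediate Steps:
(-91 - 29) + N(-1, -6) = (-91 - 29) - 14*(-1) = -120 + 14 = -106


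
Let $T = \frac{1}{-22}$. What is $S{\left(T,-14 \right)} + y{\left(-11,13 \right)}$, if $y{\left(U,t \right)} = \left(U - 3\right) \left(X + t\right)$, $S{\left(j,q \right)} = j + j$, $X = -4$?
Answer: $- \frac{1387}{11} \approx -126.09$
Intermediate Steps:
$T = - \frac{1}{22} \approx -0.045455$
$S{\left(j,q \right)} = 2 j$
$y{\left(U,t \right)} = \left(-4 + t\right) \left(-3 + U\right)$ ($y{\left(U,t \right)} = \left(U - 3\right) \left(-4 + t\right) = \left(-3 + U\right) \left(-4 + t\right) = \left(-4 + t\right) \left(-3 + U\right)$)
$S{\left(T,-14 \right)} + y{\left(-11,13 \right)} = 2 \left(- \frac{1}{22}\right) - 126 = - \frac{1}{11} + \left(12 + 44 - 39 - 143\right) = - \frac{1}{11} - 126 = - \frac{1387}{11}$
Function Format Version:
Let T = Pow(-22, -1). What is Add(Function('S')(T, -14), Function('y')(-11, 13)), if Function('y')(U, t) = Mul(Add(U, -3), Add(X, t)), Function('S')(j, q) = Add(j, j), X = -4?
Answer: Rational(-1387, 11) ≈ -126.09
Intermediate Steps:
T = Rational(-1, 22) ≈ -0.045455
Function('S')(j, q) = Mul(2, j)
Function('y')(U, t) = Mul(Add(-4, t), Add(-3, U)) (Function('y')(U, t) = Mul(Add(U, -3), Add(-4, t)) = Mul(Add(-3, U), Add(-4, t)) = Mul(Add(-4, t), Add(-3, U)))
Add(Function('S')(T, -14), Function('y')(-11, 13)) = Add(Mul(2, Rational(-1, 22)), Add(12, Mul(-4, -11), Mul(-3, 13), Mul(-11, 13))) = Add(Rational(-1, 11), Add(12, 44, -39, -143)) = Add(Rational(-1, 11), -126) = Rational(-1387, 11)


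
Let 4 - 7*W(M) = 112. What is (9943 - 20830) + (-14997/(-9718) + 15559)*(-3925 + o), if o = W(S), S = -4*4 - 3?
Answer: -4171769012359/68026 ≈ -6.1326e+7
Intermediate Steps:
S = -19 (S = -16 - 3 = -19)
W(M) = -108/7 (W(M) = 4/7 - ⅐*112 = 4/7 - 16 = -108/7)
o = -108/7 ≈ -15.429
(9943 - 20830) + (-14997/(-9718) + 15559)*(-3925 + o) = (9943 - 20830) + (-14997/(-9718) + 15559)*(-3925 - 108/7) = -10887 + (-14997*(-1/9718) + 15559)*(-27583/7) = -10887 + (14997/9718 + 15559)*(-27583/7) = -10887 + (151217359/9718)*(-27583/7) = -10887 - 4171028413297/68026 = -4171769012359/68026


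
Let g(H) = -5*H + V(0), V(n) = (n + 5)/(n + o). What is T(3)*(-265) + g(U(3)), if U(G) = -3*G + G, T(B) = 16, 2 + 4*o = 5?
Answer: -12610/3 ≈ -4203.3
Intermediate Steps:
o = ¾ (o = -½ + (¼)*5 = -½ + 5/4 = ¾ ≈ 0.75000)
V(n) = (5 + n)/(¾ + n) (V(n) = (n + 5)/(n + ¾) = (5 + n)/(¾ + n))
U(G) = -2*G
g(H) = 20/3 - 5*H (g(H) = -5*H + 4*(5 + 0)/(3 + 4*0) = -5*H + 4*5/(3 + 0) = -5*H + 4*5/3 = -5*H + 4*(⅓)*5 = -5*H + 20/3 = 20/3 - 5*H)
T(3)*(-265) + g(U(3)) = 16*(-265) + (20/3 - (-10)*3) = -4240 + (20/3 - 5*(-6)) = -4240 + (20/3 + 30) = -4240 + 110/3 = -12610/3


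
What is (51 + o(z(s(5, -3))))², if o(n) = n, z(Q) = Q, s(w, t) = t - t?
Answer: 2601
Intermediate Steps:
s(w, t) = 0
(51 + o(z(s(5, -3))))² = (51 + 0)² = 51² = 2601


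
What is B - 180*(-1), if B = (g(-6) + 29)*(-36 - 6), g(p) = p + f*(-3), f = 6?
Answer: -30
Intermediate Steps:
g(p) = -18 + p (g(p) = p + 6*(-3) = p - 18 = -18 + p)
B = -210 (B = ((-18 - 6) + 29)*(-36 - 6) = (-24 + 29)*(-42) = 5*(-42) = -210)
B - 180*(-1) = -210 - 180*(-1) = -210 - 15*(-12) = -210 + 180 = -30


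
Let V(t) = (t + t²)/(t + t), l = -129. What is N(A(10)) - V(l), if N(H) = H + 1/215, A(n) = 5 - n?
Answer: 12686/215 ≈ 59.005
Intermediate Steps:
V(t) = (t + t²)/(2*t) (V(t) = (t + t²)/((2*t)) = (t + t²)*(1/(2*t)) = (t + t²)/(2*t))
N(H) = 1/215 + H (N(H) = H + 1/215 = 1/215 + H)
N(A(10)) - V(l) = (1/215 + (5 - 1*10)) - (½ + (½)*(-129)) = (1/215 + (5 - 10)) - (½ - 129/2) = (1/215 - 5) - 1*(-64) = -1074/215 + 64 = 12686/215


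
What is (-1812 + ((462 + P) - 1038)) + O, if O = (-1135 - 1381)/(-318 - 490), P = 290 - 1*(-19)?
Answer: -419329/202 ≈ -2075.9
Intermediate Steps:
P = 309 (P = 290 + 19 = 309)
O = 629/202 (O = -2516/(-808) = -2516*(-1/808) = 629/202 ≈ 3.1139)
(-1812 + ((462 + P) - 1038)) + O = (-1812 + ((462 + 309) - 1038)) + 629/202 = (-1812 + (771 - 1038)) + 629/202 = (-1812 - 267) + 629/202 = -2079 + 629/202 = -419329/202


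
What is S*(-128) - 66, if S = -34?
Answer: 4286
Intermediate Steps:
S*(-128) - 66 = -34*(-128) - 66 = 4352 - 66 = 4286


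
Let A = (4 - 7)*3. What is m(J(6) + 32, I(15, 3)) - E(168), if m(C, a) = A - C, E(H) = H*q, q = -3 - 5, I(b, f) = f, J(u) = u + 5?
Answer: 1292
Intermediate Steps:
J(u) = 5 + u
q = -8
A = -9 (A = -3*3 = -9)
E(H) = -8*H (E(H) = H*(-8) = -8*H)
m(C, a) = -9 - C
m(J(6) + 32, I(15, 3)) - E(168) = (-9 - ((5 + 6) + 32)) - (-8)*168 = (-9 - (11 + 32)) - 1*(-1344) = (-9 - 1*43) + 1344 = (-9 - 43) + 1344 = -52 + 1344 = 1292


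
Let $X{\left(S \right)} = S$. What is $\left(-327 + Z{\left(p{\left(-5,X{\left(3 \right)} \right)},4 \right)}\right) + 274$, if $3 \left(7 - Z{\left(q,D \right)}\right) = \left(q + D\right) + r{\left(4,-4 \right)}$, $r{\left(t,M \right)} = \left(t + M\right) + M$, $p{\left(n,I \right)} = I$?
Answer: $-47$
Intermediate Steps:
$r{\left(t,M \right)} = t + 2 M$ ($r{\left(t,M \right)} = \left(M + t\right) + M = t + 2 M$)
$Z{\left(q,D \right)} = \frac{25}{3} - \frac{D}{3} - \frac{q}{3}$ ($Z{\left(q,D \right)} = 7 - \frac{\left(q + D\right) + \left(4 + 2 \left(-4\right)\right)}{3} = 7 - \frac{\left(D + q\right) + \left(4 - 8\right)}{3} = 7 - \frac{\left(D + q\right) - 4}{3} = 7 - \frac{-4 + D + q}{3} = 7 - \left(- \frac{4}{3} + \frac{D}{3} + \frac{q}{3}\right) = \frac{25}{3} - \frac{D}{3} - \frac{q}{3}$)
$\left(-327 + Z{\left(p{\left(-5,X{\left(3 \right)} \right)},4 \right)}\right) + 274 = \left(-327 - -6\right) + 274 = \left(-327 + 6\right) + 274 = -321 + 274 = -47$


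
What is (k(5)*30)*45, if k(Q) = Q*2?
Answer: 13500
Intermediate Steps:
k(Q) = 2*Q
(k(5)*30)*45 = ((2*5)*30)*45 = (10*30)*45 = 300*45 = 13500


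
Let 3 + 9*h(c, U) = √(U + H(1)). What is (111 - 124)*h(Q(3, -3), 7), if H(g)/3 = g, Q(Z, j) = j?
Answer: 13/3 - 13*√10/9 ≈ -0.23440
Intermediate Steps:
H(g) = 3*g
h(c, U) = -⅓ + √(3 + U)/9 (h(c, U) = -⅓ + √(U + 3*1)/9 = -⅓ + √(U + 3)/9 = -⅓ + √(3 + U)/9)
(111 - 124)*h(Q(3, -3), 7) = (111 - 124)*(-⅓ + √(3 + 7)/9) = -13*(-⅓ + √10/9) = 13/3 - 13*√10/9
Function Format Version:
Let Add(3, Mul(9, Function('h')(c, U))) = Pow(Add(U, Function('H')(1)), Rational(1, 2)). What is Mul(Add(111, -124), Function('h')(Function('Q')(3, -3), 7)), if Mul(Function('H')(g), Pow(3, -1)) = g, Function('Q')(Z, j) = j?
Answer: Add(Rational(13, 3), Mul(Rational(-13, 9), Pow(10, Rational(1, 2)))) ≈ -0.23440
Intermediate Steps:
Function('H')(g) = Mul(3, g)
Function('h')(c, U) = Add(Rational(-1, 3), Mul(Rational(1, 9), Pow(Add(3, U), Rational(1, 2)))) (Function('h')(c, U) = Add(Rational(-1, 3), Mul(Rational(1, 9), Pow(Add(U, Mul(3, 1)), Rational(1, 2)))) = Add(Rational(-1, 3), Mul(Rational(1, 9), Pow(Add(U, 3), Rational(1, 2)))) = Add(Rational(-1, 3), Mul(Rational(1, 9), Pow(Add(3, U), Rational(1, 2)))))
Mul(Add(111, -124), Function('h')(Function('Q')(3, -3), 7)) = Mul(Add(111, -124), Add(Rational(-1, 3), Mul(Rational(1, 9), Pow(Add(3, 7), Rational(1, 2))))) = Mul(-13, Add(Rational(-1, 3), Mul(Rational(1, 9), Pow(10, Rational(1, 2))))) = Add(Rational(13, 3), Mul(Rational(-13, 9), Pow(10, Rational(1, 2))))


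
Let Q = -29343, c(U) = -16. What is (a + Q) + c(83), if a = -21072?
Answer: -50431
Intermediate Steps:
(a + Q) + c(83) = (-21072 - 29343) - 16 = -50415 - 16 = -50431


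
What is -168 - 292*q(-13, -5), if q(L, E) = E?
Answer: 1292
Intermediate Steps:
-168 - 292*q(-13, -5) = -168 - 292*(-5) = -168 + 1460 = 1292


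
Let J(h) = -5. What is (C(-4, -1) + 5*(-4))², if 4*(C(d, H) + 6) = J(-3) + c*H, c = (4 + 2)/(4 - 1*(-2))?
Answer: 3025/4 ≈ 756.25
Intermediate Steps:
c = 1 (c = 6/(4 + 2) = 6/6 = 6*(⅙) = 1)
C(d, H) = -29/4 + H/4 (C(d, H) = -6 + (-5 + 1*H)/4 = -6 + (-5 + H)/4 = -6 + (-5/4 + H/4) = -29/4 + H/4)
(C(-4, -1) + 5*(-4))² = ((-29/4 + (¼)*(-1)) + 5*(-4))² = ((-29/4 - ¼) - 20)² = (-15/2 - 20)² = (-55/2)² = 3025/4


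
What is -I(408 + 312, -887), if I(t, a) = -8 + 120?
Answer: -112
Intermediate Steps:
I(t, a) = 112
-I(408 + 312, -887) = -1*112 = -112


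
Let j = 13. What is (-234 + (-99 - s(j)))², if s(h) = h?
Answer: 119716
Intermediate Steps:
(-234 + (-99 - s(j)))² = (-234 + (-99 - 1*13))² = (-234 + (-99 - 13))² = (-234 - 112)² = (-346)² = 119716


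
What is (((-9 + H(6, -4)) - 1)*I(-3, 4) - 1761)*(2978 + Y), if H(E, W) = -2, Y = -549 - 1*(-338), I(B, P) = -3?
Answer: -4773075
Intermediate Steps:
Y = -211 (Y = -549 + 338 = -211)
(((-9 + H(6, -4)) - 1)*I(-3, 4) - 1761)*(2978 + Y) = (((-9 - 2) - 1)*(-3) - 1761)*(2978 - 211) = ((-11 - 1)*(-3) - 1761)*2767 = (-12*(-3) - 1761)*2767 = (36 - 1761)*2767 = -1725*2767 = -4773075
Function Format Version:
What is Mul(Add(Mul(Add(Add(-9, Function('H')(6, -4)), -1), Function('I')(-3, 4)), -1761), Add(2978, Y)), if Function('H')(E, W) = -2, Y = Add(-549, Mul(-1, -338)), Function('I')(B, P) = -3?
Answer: -4773075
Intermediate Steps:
Y = -211 (Y = Add(-549, 338) = -211)
Mul(Add(Mul(Add(Add(-9, Function('H')(6, -4)), -1), Function('I')(-3, 4)), -1761), Add(2978, Y)) = Mul(Add(Mul(Add(Add(-9, -2), -1), -3), -1761), Add(2978, -211)) = Mul(Add(Mul(Add(-11, -1), -3), -1761), 2767) = Mul(Add(Mul(-12, -3), -1761), 2767) = Mul(Add(36, -1761), 2767) = Mul(-1725, 2767) = -4773075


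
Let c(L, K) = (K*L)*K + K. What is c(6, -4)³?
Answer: 778688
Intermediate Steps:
c(L, K) = K + L*K² (c(L, K) = L*K² + K = K + L*K²)
c(6, -4)³ = (-4*(1 - 4*6))³ = (-4*(1 - 24))³ = (-4*(-23))³ = 92³ = 778688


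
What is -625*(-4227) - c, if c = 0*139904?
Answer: 2641875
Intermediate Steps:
c = 0
-625*(-4227) - c = -625*(-4227) - 1*0 = 2641875 + 0 = 2641875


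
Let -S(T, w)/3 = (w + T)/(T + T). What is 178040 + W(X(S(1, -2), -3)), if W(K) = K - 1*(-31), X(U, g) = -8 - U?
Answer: 356123/2 ≈ 1.7806e+5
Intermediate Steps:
S(T, w) = -3*(T + w)/(2*T) (S(T, w) = -3*(w + T)/(T + T) = -3*(T + w)/(2*T))
W(K) = 31 + K (W(K) = K + 31 = 31 + K)
178040 + W(X(S(1, -2), -3)) = 178040 + (31 + (-8 - 3*(-1*1 - 1*(-2))/(2*1))) = 178040 + (31 + (-8 - 3*(-1 + 2)/2)) = 178040 + (31 + (-8 - 3/2)) = 178040 + (31 - 19/2) = 178040 + 43/2 = 356123/2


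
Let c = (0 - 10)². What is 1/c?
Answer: 1/100 ≈ 0.010000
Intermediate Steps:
c = 100 (c = (-10)² = 100)
1/c = 1/100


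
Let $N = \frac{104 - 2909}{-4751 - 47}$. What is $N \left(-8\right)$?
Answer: $- \frac{11220}{2399} \approx -4.6769$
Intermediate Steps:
$N = \frac{2805}{4798}$ ($N = - \frac{2805}{-4798} = \left(-2805\right) \left(- \frac{1}{4798}\right) = \frac{2805}{4798} \approx 0.58462$)
$N \left(-8\right) = \frac{2805}{4798} \left(-8\right) = - \frac{11220}{2399}$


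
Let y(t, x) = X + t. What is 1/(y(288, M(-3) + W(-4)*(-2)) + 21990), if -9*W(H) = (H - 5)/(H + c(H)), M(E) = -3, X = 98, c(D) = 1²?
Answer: 1/22376 ≈ 4.4691e-5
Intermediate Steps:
c(D) = 1
W(H) = -(-5 + H)/(9*(1 + H)) (W(H) = -(H - 5)/(9*(H + 1)) = -(-5 + H)/(9*(1 + H)))
y(t, x) = 98 + t
1/(y(288, M(-3) + W(-4)*(-2)) + 21990) = 1/((98 + 288) + 21990) = 1/(386 + 21990) = 1/22376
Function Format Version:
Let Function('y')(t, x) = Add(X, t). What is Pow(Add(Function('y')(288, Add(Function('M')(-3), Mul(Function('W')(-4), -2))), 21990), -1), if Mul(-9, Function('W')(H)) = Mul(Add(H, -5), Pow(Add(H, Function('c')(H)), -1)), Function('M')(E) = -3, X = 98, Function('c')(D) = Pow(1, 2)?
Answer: Rational(1, 22376) ≈ 4.4691e-5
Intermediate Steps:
Function('c')(D) = 1
Function('W')(H) = Mul(Rational(-1, 9), Pow(Add(1, H), -1), Add(-5, H)) (Function('W')(H) = Mul(Rational(-1, 9), Mul(Add(H, -5), Pow(Add(H, 1), -1))) = Mul(Rational(-1, 9), Mul(Add(-5, H), Pow(Add(1, H), -1))) = Mul(Rational(-1, 9), Mul(Pow(Add(1, H), -1), Add(-5, H))) = Mul(Rational(-1, 9), Pow(Add(1, H), -1), Add(-5, H)))
Function('y')(t, x) = Add(98, t)
Pow(Add(Function('y')(288, Add(Function('M')(-3), Mul(Function('W')(-4), -2))), 21990), -1) = Pow(Add(Add(98, 288), 21990), -1) = Pow(Add(386, 21990), -1) = Pow(22376, -1) = Rational(1, 22376)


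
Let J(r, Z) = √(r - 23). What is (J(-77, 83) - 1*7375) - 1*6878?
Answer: -14253 + 10*I ≈ -14253.0 + 10.0*I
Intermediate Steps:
J(r, Z) = √(-23 + r)
(J(-77, 83) - 1*7375) - 1*6878 = (√(-23 - 77) - 1*7375) - 1*6878 = (√(-100) - 7375) - 6878 = (10*I - 7375) - 6878 = (-7375 + 10*I) - 6878 = -14253 + 10*I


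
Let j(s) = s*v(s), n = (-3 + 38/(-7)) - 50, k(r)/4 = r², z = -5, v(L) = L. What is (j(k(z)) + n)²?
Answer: 4842907281/49 ≈ 9.8835e+7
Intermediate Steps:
k(r) = 4*r²
n = -409/7 (n = (-3 + 38*(-⅐)) - 50 = (-3 - 38/7) - 50 = -59/7 - 50 = -409/7 ≈ -58.429)
j(s) = s² (j(s) = s*s = s²)
(j(k(z)) + n)² = ((4*(-5)²)² - 409/7)² = ((4*25)² - 409/7)² = (100² - 409/7)² = (10000 - 409/7)² = (69591/7)² = 4842907281/49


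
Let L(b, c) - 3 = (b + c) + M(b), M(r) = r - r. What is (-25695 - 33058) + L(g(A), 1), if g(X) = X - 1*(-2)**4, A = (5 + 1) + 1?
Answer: -58758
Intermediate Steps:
A = 7 (A = 6 + 1 = 7)
M(r) = 0
g(X) = -16 + X (g(X) = X - 1*16 = X - 16 = -16 + X)
L(b, c) = 3 + b + c (L(b, c) = 3 + ((b + c) + 0) = 3 + (b + c) = 3 + b + c)
(-25695 - 33058) + L(g(A), 1) = (-25695 - 33058) + (3 + (-16 + 7) + 1) = -58753 + (3 - 9 + 1) = -58753 - 5 = -58758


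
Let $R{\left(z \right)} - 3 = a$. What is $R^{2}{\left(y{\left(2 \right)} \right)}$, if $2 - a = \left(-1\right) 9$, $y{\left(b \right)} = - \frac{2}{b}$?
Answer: $196$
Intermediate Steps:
$a = 11$ ($a = 2 - \left(-1\right) 9 = 2 - -9 = 2 + 9 = 11$)
$R{\left(z \right)} = 14$ ($R{\left(z \right)} = 3 + 11 = 14$)
$R^{2}{\left(y{\left(2 \right)} \right)} = 14^{2} = 196$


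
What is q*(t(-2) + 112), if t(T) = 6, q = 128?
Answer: 15104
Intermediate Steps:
q*(t(-2) + 112) = 128*(6 + 112) = 128*118 = 15104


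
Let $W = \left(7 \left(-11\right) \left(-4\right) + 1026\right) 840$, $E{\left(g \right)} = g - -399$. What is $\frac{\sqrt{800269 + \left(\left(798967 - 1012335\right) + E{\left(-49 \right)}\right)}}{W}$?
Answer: $\frac{\sqrt{587251}}{1120560} \approx 0.00068387$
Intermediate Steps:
$E{\left(g \right)} = 399 + g$ ($E{\left(g \right)} = g + 399 = 399 + g$)
$W = 1120560$ ($W = \left(\left(-77\right) \left(-4\right) + 1026\right) 840 = \left(308 + 1026\right) 840 = 1334 \cdot 840 = 1120560$)
$\frac{\sqrt{800269 + \left(\left(798967 - 1012335\right) + E{\left(-49 \right)}\right)}}{W} = \frac{\sqrt{800269 + \left(\left(798967 - 1012335\right) + \left(399 - 49\right)\right)}}{1120560} = \sqrt{800269 + \left(-213368 + 350\right)} \frac{1}{1120560} = \sqrt{800269 - 213018} \cdot \frac{1}{1120560} = \sqrt{587251} \cdot \frac{1}{1120560} = \frac{\sqrt{587251}}{1120560}$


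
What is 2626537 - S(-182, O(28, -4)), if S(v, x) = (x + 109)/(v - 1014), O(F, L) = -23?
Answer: 1570669169/598 ≈ 2.6265e+6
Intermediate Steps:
S(v, x) = (109 + x)/(-1014 + v)
2626537 - S(-182, O(28, -4)) = 2626537 - (109 - 23)/(-1014 - 182) = 2626537 - 86/(-1196) = 2626537 - (-1)*86/1196 = 2626537 - 1*(-43/598) = 2626537 + 43/598 = 1570669169/598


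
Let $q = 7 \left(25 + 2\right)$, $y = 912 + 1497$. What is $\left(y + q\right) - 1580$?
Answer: $1018$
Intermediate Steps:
$y = 2409$
$q = 189$ ($q = 7 \cdot 27 = 189$)
$\left(y + q\right) - 1580 = \left(2409 + 189\right) - 1580 = 2598 - 1580 = 1018$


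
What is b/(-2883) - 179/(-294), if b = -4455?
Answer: 608609/282534 ≈ 2.1541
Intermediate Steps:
b/(-2883) - 179/(-294) = -4455/(-2883) - 179/(-294) = -4455*(-1/2883) - 179*(-1/294) = 1485/961 + 179/294 = 608609/282534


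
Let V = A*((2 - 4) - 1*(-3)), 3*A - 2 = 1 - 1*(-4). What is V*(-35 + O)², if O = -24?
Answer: 24367/3 ≈ 8122.3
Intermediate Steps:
A = 7/3 (A = ⅔ + (1 - 1*(-4))/3 = ⅔ + (1 + 4)/3 = ⅔ + (⅓)*5 = ⅔ + 5/3 = 7/3 ≈ 2.3333)
V = 7/3 (V = 7*((2 - 4) - 1*(-3))/3 = 7*(-2 + 3)/3 = (7/3)*1 = 7/3 ≈ 2.3333)
V*(-35 + O)² = 7*(-35 - 24)²/3 = (7/3)*(-59)² = (7/3)*3481 = 24367/3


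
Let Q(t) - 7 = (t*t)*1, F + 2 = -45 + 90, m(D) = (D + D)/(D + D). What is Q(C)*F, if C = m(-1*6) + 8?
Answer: 3784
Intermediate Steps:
m(D) = 1 (m(D) = (2*D)/((2*D)) = (2*D)*(1/(2*D)) = 1)
F = 43 (F = -2 + (-45 + 90) = -2 + 45 = 43)
C = 9 (C = 1 + 8 = 9)
Q(t) = 7 + t² (Q(t) = 7 + (t*t)*1 = 7 + t²*1 = 7 + t²)
Q(C)*F = (7 + 9²)*43 = (7 + 81)*43 = 88*43 = 3784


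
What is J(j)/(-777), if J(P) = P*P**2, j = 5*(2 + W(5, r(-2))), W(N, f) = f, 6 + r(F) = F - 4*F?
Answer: -1000/777 ≈ -1.2870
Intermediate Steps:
r(F) = -6 - 3*F (r(F) = -6 + (F - 4*F) = -6 - 3*F)
j = 10 (j = 5*(2 + (-6 - 3*(-2))) = 5*(2 + (-6 + 6)) = 5*(2 + 0) = 5*2 = 10)
J(P) = P**3
J(j)/(-777) = 10**3/(-777) = 1000*(-1/777) = -1000/777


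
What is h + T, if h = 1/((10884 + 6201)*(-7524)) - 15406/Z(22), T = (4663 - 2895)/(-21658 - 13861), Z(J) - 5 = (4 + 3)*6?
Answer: -6395693654245163/19508760313020 ≈ -327.84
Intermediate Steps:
Z(J) = 47 (Z(J) = 5 + (4 + 3)*6 = 5 + 7*6 = 5 + 42 = 47)
T = -1768/35519 (T = 1768/(-35519) = 1768*(-1/35519) = -1768/35519 ≈ -0.049776)
h = -1980403401287/6041734380 (h = 1/((10884 + 6201)*(-7524)) - 15406/47 = -1/7524/17085 - 15406*1/47 = (1/17085)*(-1/7524) - 15406/47 = -1/128547540 - 15406/47 = -1980403401287/6041734380 ≈ -327.79)
h + T = -1980403401287/6041734380 - 1768/35519 = -6395693654245163/19508760313020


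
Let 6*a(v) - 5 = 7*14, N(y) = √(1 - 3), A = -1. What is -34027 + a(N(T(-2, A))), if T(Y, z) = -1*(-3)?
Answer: -204059/6 ≈ -34010.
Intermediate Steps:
T(Y, z) = 3
N(y) = I*√2 (N(y) = √(-2) = I*√2)
a(v) = 103/6 (a(v) = ⅚ + (7*14)/6 = ⅚ + (⅙)*98 = ⅚ + 49/3 = 103/6)
-34027 + a(N(T(-2, A))) = -34027 + 103/6 = -204059/6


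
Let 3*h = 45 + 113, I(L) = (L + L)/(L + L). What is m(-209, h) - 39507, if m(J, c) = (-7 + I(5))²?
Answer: -39471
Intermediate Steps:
I(L) = 1 (I(L) = (2*L)/((2*L)) = (2*L)*(1/(2*L)) = 1)
h = 158/3 (h = (45 + 113)/3 = (⅓)*158 = 158/3 ≈ 52.667)
m(J, c) = 36 (m(J, c) = (-7 + 1)² = (-6)² = 36)
m(-209, h) - 39507 = 36 - 39507 = -39471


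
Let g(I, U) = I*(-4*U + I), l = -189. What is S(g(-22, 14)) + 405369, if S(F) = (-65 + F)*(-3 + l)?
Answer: 88377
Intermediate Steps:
g(I, U) = I*(I - 4*U)
S(F) = 12480 - 192*F (S(F) = (-65 + F)*(-3 - 189) = (-65 + F)*(-192) = 12480 - 192*F)
S(g(-22, 14)) + 405369 = (12480 - (-4224)*(-22 - 4*14)) + 405369 = (12480 - (-4224)*(-22 - 56)) + 405369 = (12480 - (-4224)*(-78)) + 405369 = (12480 - 192*1716) + 405369 = (12480 - 329472) + 405369 = -316992 + 405369 = 88377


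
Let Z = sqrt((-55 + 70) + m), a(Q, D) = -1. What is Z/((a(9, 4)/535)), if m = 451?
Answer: -535*sqrt(466) ≈ -11549.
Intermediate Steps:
Z = sqrt(466) (Z = sqrt((-55 + 70) + 451) = sqrt(15 + 451) = sqrt(466) ≈ 21.587)
Z/((a(9, 4)/535)) = sqrt(466)/((-1/535)) = sqrt(466)/((-1*1/535)) = sqrt(466)/(-1/535) = sqrt(466)*(-535) = -535*sqrt(466)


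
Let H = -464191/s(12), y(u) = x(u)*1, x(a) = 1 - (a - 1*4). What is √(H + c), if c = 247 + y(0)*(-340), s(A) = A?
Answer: I*√1444881/6 ≈ 200.34*I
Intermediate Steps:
x(a) = 5 - a (x(a) = 1 - (a - 4) = 1 - (-4 + a) = 1 + (4 - a) = 5 - a)
y(u) = 5 - u (y(u) = (5 - u)*1 = 5 - u)
H = -464191/12 ≈ -38683.
c = -1453 (c = 247 + (5 - 1*0)*(-340) = 247 + (5 + 0)*(-340) = 247 + 5*(-340) = 247 - 1700 = -1453)
√(H + c) = √(-464191/12 - 1453) = √(-481627/12) = I*√1444881/6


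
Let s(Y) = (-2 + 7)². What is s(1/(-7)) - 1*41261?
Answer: -41236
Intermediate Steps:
s(Y) = 25 (s(Y) = 5² = 25)
s(1/(-7)) - 1*41261 = 25 - 1*41261 = 25 - 41261 = -41236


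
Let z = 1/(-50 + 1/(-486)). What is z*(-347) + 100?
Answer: 2598742/24301 ≈ 106.94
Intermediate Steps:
z = -486/24301 (z = 1/(-50 - 1/486) = 1/(-24301/486) = -486/24301 ≈ -0.019999)
z*(-347) + 100 = -486/24301*(-347) + 100 = 168642/24301 + 100 = 2598742/24301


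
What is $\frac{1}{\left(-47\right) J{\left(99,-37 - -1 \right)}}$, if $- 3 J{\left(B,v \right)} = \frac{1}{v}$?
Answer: $- \frac{108}{47} \approx -2.2979$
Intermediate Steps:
$J{\left(B,v \right)} = - \frac{1}{3 v}$
$\frac{1}{\left(-47\right) J{\left(99,-37 - -1 \right)}} = \frac{1}{\left(-47\right) \left(- \frac{1}{3 \left(-37 - -1\right)}\right)} = \frac{1}{\left(-47\right) \left(- \frac{1}{3 \left(-37 + 1\right)}\right)} = \frac{1}{\left(-47\right) \left(- \frac{1}{3 \left(-36\right)}\right)} = \frac{1}{\left(-47\right) \left(\left(- \frac{1}{3}\right) \left(- \frac{1}{36}\right)\right)} = \frac{1}{\left(-47\right) \frac{1}{108}} = \frac{1}{- \frac{47}{108}} = - \frac{108}{47}$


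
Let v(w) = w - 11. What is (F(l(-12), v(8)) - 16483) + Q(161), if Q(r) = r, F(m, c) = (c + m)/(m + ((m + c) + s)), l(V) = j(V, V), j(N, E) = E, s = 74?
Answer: -767149/47 ≈ -16322.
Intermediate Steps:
l(V) = V
v(w) = -11 + w
F(m, c) = (c + m)/(74 + c + 2*m) (F(m, c) = (c + m)/(m + ((m + c) + 74)) = (c + m)/(m + ((c + m) + 74)) = (c + m)/(m + (74 + c + m)) = (c + m)/(74 + c + 2*m))
(F(l(-12), v(8)) - 16483) + Q(161) = (((-11 + 8) - 12)/(74 + (-11 + 8) + 2*(-12)) - 16483) + 161 = ((-3 - 12)/(74 - 3 - 24) - 16483) + 161 = (-15/47 - 16483) + 161 = -774716/47 + 161 = -767149/47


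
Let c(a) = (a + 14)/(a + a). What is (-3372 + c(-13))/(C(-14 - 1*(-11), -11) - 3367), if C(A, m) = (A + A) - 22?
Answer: 87673/88270 ≈ 0.99324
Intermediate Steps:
c(a) = (14 + a)/(2*a) (c(a) = (14 + a)/((2*a)) = (14 + a)*(1/(2*a)) = (14 + a)/(2*a))
C(A, m) = -22 + 2*A (C(A, m) = 2*A - 22 = -22 + 2*A)
(-3372 + c(-13))/(C(-14 - 1*(-11), -11) - 3367) = (-3372 + (½)*(14 - 13)/(-13))/((-22 + 2*(-14 - 1*(-11))) - 3367) = (-3372 + (½)*(-1/13)*1)/((-22 + 2*(-14 + 11)) - 3367) = (-3372 - 1/26)/((-22 + 2*(-3)) - 3367) = -87673/(26*((-22 - 6) - 3367)) = -87673/(26*(-28 - 3367)) = -87673/26/(-3395) = -87673/26*(-1/3395) = 87673/88270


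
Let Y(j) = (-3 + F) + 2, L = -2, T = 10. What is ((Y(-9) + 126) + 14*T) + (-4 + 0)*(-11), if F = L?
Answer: 307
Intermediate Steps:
F = -2
Y(j) = -3 (Y(j) = (-3 - 2) + 2 = -5 + 2 = -3)
((Y(-9) + 126) + 14*T) + (-4 + 0)*(-11) = ((-3 + 126) + 14*10) + (-4 + 0)*(-11) = (123 + 140) - 4*(-11) = 263 + 44 = 307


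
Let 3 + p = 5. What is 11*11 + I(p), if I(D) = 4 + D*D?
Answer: 129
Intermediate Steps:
p = 2 (p = -3 + 5 = 2)
I(D) = 4 + D²
11*11 + I(p) = 11*11 + (4 + 2²) = 121 + (4 + 4) = 121 + 8 = 129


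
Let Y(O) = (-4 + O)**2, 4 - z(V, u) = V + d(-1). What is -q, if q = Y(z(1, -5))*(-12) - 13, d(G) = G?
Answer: 13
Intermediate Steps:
z(V, u) = 5 - V (z(V, u) = 4 - (V - 1) = 4 - (-1 + V) = 4 + (1 - V) = 5 - V)
q = -13 (q = (-4 + (5 - 1*1))**2*(-12) - 13 = (-4 + (5 - 1))**2*(-12) - 13 = (-4 + 4)**2*(-12) - 13 = 0**2*(-12) - 13 = 0*(-12) - 13 = 0 - 13 = -13)
-q = -1*(-13) = 13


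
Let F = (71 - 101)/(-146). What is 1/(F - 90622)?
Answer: -73/6615391 ≈ -1.1035e-5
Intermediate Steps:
F = 15/73 (F = -30*(-1/146) = 15/73 ≈ 0.20548)
1/(F - 90622) = 1/(15/73 - 90622) = 1/(-6615391/73) = -73/6615391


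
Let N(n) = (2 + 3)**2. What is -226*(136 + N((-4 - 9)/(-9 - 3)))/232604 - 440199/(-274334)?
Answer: 11551266409/7976398217 ≈ 1.4482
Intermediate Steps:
N(n) = 25 (N(n) = 5**2 = 25)
-226*(136 + N((-4 - 9)/(-9 - 3)))/232604 - 440199/(-274334) = -226*(136 + 25)/232604 - 440199/(-274334) = -226*161*(1/232604) - 440199*(-1/274334) = -36386*1/232604 + 440199/274334 = -18193/116302 + 440199/274334 = 11551266409/7976398217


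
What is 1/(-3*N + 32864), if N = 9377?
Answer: 1/4733 ≈ 0.00021128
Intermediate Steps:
1/(-3*N + 32864) = 1/(-3*9377 + 32864) = 1/(-28131 + 32864) = 1/4733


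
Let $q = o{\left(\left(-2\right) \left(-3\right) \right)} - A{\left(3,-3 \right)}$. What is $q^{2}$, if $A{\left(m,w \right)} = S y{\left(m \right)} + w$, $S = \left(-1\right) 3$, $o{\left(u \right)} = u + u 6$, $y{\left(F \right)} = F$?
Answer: $2916$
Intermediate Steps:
$o{\left(u \right)} = 7 u$ ($o{\left(u \right)} = u + 6 u = 7 u$)
$S = -3$
$A{\left(m,w \right)} = w - 3 m$ ($A{\left(m,w \right)} = - 3 m + w = w - 3 m$)
$q = 54$ ($q = 7 \left(\left(-2\right) \left(-3\right)\right) - \left(-3 - 9\right) = 7 \cdot 6 - \left(-3 - 9\right) = 42 - -12 = 42 + 12 = 54$)
$q^{2} = 54^{2} = 2916$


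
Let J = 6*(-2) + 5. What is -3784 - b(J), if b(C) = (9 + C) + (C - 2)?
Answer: -3777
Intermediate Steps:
J = -7 (J = -12 + 5 = -7)
b(C) = 7 + 2*C (b(C) = (9 + C) + (-2 + C) = 7 + 2*C)
-3784 - b(J) = -3784 - (7 + 2*(-7)) = -3784 - (7 - 14) = -3784 - 1*(-7) = -3784 + 7 = -3777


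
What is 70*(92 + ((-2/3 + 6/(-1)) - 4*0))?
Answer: 17920/3 ≈ 5973.3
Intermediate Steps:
70*(92 + ((-2/3 + 6/(-1)) - 4*0)) = 70*(92 + ((-2*⅓ + 6*(-1)) + 0)) = 70*(92 + ((-⅔ - 6) + 0)) = 70*(92 + (-20/3 + 0)) = 70*(92 - 20/3) = 70*(256/3) = 17920/3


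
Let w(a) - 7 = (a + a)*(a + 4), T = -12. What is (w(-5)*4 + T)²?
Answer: 3136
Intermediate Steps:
w(a) = 7 + 2*a*(4 + a) (w(a) = 7 + (a + a)*(a + 4) = 7 + (2*a)*(4 + a) = 7 + 2*a*(4 + a))
(w(-5)*4 + T)² = ((7 + 2*(-5)² + 8*(-5))*4 - 12)² = ((7 + 2*25 - 40)*4 - 12)² = ((7 + 50 - 40)*4 - 12)² = (17*4 - 12)² = (68 - 12)² = 56² = 3136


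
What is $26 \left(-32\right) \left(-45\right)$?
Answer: $37440$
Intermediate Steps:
$26 \left(-32\right) \left(-45\right) = \left(-832\right) \left(-45\right) = 37440$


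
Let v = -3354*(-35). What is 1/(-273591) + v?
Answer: 32116847489/273591 ≈ 1.1739e+5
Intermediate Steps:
v = 117390
1/(-273591) + v = 1/(-273591) + 117390 = -1/273591 + 117390 = 32116847489/273591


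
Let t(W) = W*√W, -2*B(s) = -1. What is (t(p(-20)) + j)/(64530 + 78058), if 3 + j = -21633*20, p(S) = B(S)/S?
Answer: -432663/142588 - I*√10/114070400 ≈ -3.0344 - 2.7722e-8*I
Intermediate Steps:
B(s) = ½ (B(s) = -½*(-1) = ½)
p(S) = 1/(2*S)
j = -432663 (j = -3 - 21633*20 = -3 - 432660 = -432663)
t(W) = W^(3/2)
(t(p(-20)) + j)/(64530 + 78058) = (((½)/(-20))^(3/2) - 432663)/(64530 + 78058) = (((½)*(-1/20))^(3/2) - 432663)/142588 = ((-1/40)^(3/2) - 432663)*(1/142588) = (-I*√10/800 - 432663)*(1/142588) = (-432663 - I*√10/800)*(1/142588) = -432663/142588 - I*√10/114070400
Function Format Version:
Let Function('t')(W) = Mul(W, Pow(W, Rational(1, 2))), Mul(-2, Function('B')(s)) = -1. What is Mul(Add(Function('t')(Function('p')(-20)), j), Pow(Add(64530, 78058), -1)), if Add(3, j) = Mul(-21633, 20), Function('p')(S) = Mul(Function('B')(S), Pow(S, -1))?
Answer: Add(Rational(-432663, 142588), Mul(Rational(-1, 114070400), I, Pow(10, Rational(1, 2)))) ≈ Add(-3.0344, Mul(-2.7722e-8, I))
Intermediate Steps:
Function('B')(s) = Rational(1, 2) (Function('B')(s) = Mul(Rational(-1, 2), -1) = Rational(1, 2))
Function('p')(S) = Mul(Rational(1, 2), Pow(S, -1))
j = -432663 (j = Add(-3, Mul(-21633, 20)) = Add(-3, -432660) = -432663)
Function('t')(W) = Pow(W, Rational(3, 2))
Mul(Add(Function('t')(Function('p')(-20)), j), Pow(Add(64530, 78058), -1)) = Mul(Add(Pow(Mul(Rational(1, 2), Pow(-20, -1)), Rational(3, 2)), -432663), Pow(Add(64530, 78058), -1)) = Mul(Add(Pow(Mul(Rational(1, 2), Rational(-1, 20)), Rational(3, 2)), -432663), Pow(142588, -1)) = Mul(Add(Pow(Rational(-1, 40), Rational(3, 2)), -432663), Rational(1, 142588)) = Mul(Add(Mul(Rational(-1, 800), I, Pow(10, Rational(1, 2))), -432663), Rational(1, 142588)) = Mul(Add(-432663, Mul(Rational(-1, 800), I, Pow(10, Rational(1, 2)))), Rational(1, 142588)) = Add(Rational(-432663, 142588), Mul(Rational(-1, 114070400), I, Pow(10, Rational(1, 2))))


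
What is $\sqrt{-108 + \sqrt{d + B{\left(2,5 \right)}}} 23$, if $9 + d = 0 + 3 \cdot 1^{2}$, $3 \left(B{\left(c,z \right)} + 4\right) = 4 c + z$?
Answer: $\frac{23 \sqrt{-972 + 3 i \sqrt{51}}}{3} \approx 2.634 + 239.04 i$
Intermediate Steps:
$B{\left(c,z \right)} = -4 + \frac{z}{3} + \frac{4 c}{3}$ ($B{\left(c,z \right)} = -4 + \frac{4 c + z}{3} = -4 + \frac{z + 4 c}{3} = -4 + \left(\frac{z}{3} + \frac{4 c}{3}\right) = -4 + \frac{z}{3} + \frac{4 c}{3}$)
$d = -6$ ($d = -9 + \left(0 + 3 \cdot 1^{2}\right) = -9 + \left(0 + 3 \cdot 1\right) = -9 + \left(0 + 3\right) = -9 + 3 = -6$)
$\sqrt{-108 + \sqrt{d + B{\left(2,5 \right)}}} 23 = \sqrt{-108 + \sqrt{-6 + \left(-4 + \frac{1}{3} \cdot 5 + \frac{4}{3} \cdot 2\right)}} 23 = \sqrt{-108 + \sqrt{-6 + \left(-4 + \frac{5}{3} + \frac{8}{3}\right)}} 23 = \sqrt{-108 + \sqrt{-6 + \frac{1}{3}}} \cdot 23 = \sqrt{-108 + \sqrt{- \frac{17}{3}}} \cdot 23 = \sqrt{-108 + \frac{i \sqrt{51}}{3}} \cdot 23 = 23 \sqrt{-108 + \frac{i \sqrt{51}}{3}}$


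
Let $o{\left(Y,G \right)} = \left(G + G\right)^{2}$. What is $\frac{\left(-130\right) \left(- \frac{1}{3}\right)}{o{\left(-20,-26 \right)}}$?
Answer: $\frac{5}{312} \approx 0.016026$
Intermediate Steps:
$o{\left(Y,G \right)} = 4 G^{2}$ ($o{\left(Y,G \right)} = \left(2 G\right)^{2} = 4 G^{2}$)
$\frac{\left(-130\right) \left(- \frac{1}{3}\right)}{o{\left(-20,-26 \right)}} = \frac{\left(-130\right) \left(- \frac{1}{3}\right)}{4 \left(-26\right)^{2}} = \frac{\left(-130\right) \left(\left(-1\right) \frac{1}{3}\right)}{4 \cdot 676} = \frac{\left(-130\right) \left(- \frac{1}{3}\right)}{2704} = \frac{130}{3} \cdot \frac{1}{2704} = \frac{5}{312}$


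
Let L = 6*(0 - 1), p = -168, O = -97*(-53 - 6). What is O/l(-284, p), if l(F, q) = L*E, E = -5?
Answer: 5723/30 ≈ 190.77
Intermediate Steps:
O = 5723 (O = -97*(-59) = 5723)
L = -6 (L = 6*(-1) = -6)
l(F, q) = 30 (l(F, q) = -6*(-5) = 30)
O/l(-284, p) = 5723/30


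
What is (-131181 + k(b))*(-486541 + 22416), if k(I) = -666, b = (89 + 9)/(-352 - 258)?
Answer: 61193488875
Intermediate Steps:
b = -49/305 (b = 98/(-610) = 98*(-1/610) = -49/305 ≈ -0.16066)
(-131181 + k(b))*(-486541 + 22416) = (-131181 - 666)*(-486541 + 22416) = -131847*(-464125) = 61193488875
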